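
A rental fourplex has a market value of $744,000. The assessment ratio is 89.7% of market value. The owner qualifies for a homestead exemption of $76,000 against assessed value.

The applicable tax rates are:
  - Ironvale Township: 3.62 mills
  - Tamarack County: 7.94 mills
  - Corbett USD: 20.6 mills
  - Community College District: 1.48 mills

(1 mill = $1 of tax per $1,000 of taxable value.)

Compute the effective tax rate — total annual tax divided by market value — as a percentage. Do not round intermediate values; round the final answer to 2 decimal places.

2.67%

Assessed value = $744,000 × 0.897 = $667,368
Taxable value = $667,368 − $76,000 = $591,368
Ironvale Township: $591,368 × 0.00362 = $2,140.75216
Tamarack County: $591,368 × 0.00794 = $4,695.46192
Corbett USD: $591,368 × 0.0206 = $12,182.1808
Community College District: $591,368 × 0.00148 = $875.22464
Total tax = $19,893.61952
Effective rate = $19,893.61952 ÷ $744,000 = 2.67% of market value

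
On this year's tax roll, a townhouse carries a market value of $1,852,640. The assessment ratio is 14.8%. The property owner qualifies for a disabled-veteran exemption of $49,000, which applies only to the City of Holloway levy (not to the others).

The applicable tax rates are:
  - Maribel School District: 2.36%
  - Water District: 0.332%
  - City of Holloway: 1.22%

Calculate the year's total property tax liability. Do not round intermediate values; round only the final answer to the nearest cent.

Assessed value = $1,852,640 × 0.148 = $274,190.72
Maribel School District: $274,190.72 × 0.0236 = $6,470.900992
Water District: $274,190.72 × 0.00332 = $910.3131904
City of Holloway: ($274,190.72 − $49,000) × 0.0122 = $225,190.72 × 0.0122 = $2,747.326784
Total = $10,128.5409664

$10,128.54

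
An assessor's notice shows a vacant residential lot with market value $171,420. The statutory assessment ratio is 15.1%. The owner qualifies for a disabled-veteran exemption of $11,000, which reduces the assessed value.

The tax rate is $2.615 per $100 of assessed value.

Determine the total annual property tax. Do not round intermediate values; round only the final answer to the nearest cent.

Assessed value = $171,420 × 0.151 = $25,884.42
Taxable value = $25,884.42 − $11,000 = $14,884.42
Tax = $14,884.42 × 0.02615 = $389.227583

$389.23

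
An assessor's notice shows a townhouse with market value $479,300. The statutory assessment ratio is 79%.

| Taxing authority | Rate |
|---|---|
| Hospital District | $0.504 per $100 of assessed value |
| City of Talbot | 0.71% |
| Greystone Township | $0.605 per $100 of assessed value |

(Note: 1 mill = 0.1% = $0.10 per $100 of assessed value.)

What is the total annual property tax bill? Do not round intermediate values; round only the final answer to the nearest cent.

$6,887.59

Assessed value = $479,300 × 0.79 = $378,647
Hospital District: $378,647 × 0.00504 = $1,908.38088
City of Talbot: $378,647 × 0.0071 = $2,688.3937
Greystone Township: $378,647 × 0.00605 = $2,290.81435
Total = $6,887.58893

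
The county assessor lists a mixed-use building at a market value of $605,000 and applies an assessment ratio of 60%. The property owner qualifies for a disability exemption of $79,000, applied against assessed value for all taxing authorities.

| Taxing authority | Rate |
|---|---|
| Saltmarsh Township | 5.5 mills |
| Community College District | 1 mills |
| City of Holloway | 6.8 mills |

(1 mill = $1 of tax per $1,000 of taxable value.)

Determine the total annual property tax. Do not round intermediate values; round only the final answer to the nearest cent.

$3,777.20

Assessed value = $605,000 × 0.6 = $363,000
Taxable value = $363,000 − $79,000 = $284,000
Saltmarsh Township: $284,000 × 0.0055 = $1,562
Community College District: $284,000 × 0.001 = $284
City of Holloway: $284,000 × 0.0068 = $1,931.2
Total = $1,562 + $284 + $1,931.2 = $3,777.2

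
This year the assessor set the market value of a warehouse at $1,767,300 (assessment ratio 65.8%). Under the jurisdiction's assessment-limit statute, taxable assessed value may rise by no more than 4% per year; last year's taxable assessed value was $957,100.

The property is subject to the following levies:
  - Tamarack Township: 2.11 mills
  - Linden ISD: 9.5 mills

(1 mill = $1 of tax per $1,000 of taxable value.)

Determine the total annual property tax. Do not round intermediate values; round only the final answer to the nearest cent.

$11,556.41

Uncapped assessed value = $1,767,300 × 0.658 = $1,162,883.4
Cap limit = $957,100 × 1.04 = $995,384
Taxable assessed value = min($1,162,883.4, $995,384) = $995,384 (cap binds)
Tamarack Township: $995,384 × 0.00211 = $2,100.26024
Linden ISD: $995,384 × 0.0095 = $9,456.148
Total = $11,556.40824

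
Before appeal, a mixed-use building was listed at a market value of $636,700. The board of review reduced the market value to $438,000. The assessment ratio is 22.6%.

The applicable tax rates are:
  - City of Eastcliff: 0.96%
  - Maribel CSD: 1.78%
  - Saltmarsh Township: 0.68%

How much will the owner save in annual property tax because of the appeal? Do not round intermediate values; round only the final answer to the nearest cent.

$1,535.79

Old assessed value = $636,700 × 0.226 = $143,894.2
New assessed value = $438,000 × 0.226 = $98,988
Combined rate = 0.0096 + 0.0178 + 0.0068 = 0.0342
Old tax = $143,894.2 × 0.0342 = $4,921.18164
New tax = $98,988 × 0.0342 = $3,385.3896
Reduction = $4,921.18164 − $3,385.3896 = $1,535.79204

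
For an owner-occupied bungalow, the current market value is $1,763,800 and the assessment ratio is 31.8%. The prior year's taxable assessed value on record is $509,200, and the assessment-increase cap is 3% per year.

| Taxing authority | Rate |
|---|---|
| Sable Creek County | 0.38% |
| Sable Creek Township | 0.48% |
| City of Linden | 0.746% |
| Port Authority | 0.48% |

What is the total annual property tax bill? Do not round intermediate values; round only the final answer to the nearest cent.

Uncapped assessed value = $1,763,800 × 0.318 = $560,888.4
Cap limit = $509,200 × 1.03 = $524,476
Taxable assessed value = min($560,888.4, $524,476) = $524,476 (cap binds)
Sable Creek County: $524,476 × 0.0038 = $1,993.0088
Sable Creek Township: $524,476 × 0.0048 = $2,517.4848
City of Linden: $524,476 × 0.00746 = $3,912.59096
Port Authority: $524,476 × 0.0048 = $2,517.4848
Total = $10,940.56936

$10,940.57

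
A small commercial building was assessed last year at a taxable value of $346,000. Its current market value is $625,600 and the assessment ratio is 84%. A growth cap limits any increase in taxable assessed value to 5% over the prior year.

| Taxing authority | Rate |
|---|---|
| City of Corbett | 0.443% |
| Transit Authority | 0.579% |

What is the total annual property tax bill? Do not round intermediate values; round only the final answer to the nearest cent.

Uncapped assessed value = $625,600 × 0.84 = $525,504
Cap limit = $346,000 × 1.05 = $363,300
Taxable assessed value = min($525,504, $363,300) = $363,300 (cap binds)
City of Corbett: $363,300 × 0.00443 = $1,609.419
Transit Authority: $363,300 × 0.00579 = $2,103.507
Total = $3,712.926

$3,712.93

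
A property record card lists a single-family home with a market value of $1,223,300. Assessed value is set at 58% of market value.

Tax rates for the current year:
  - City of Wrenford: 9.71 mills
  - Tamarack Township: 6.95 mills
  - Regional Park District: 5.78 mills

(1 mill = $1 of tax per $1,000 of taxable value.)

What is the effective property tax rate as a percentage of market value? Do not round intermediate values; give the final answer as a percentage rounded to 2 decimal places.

Assessed value = $1,223,300 × 0.58 = $709,514
City of Wrenford: $709,514 × 0.00971 = $6,889.38094
Tamarack Township: $709,514 × 0.00695 = $4,931.1223
Regional Park District: $709,514 × 0.00578 = $4,100.99092
Total tax = $15,921.49416
Effective rate = $15,921.49416 ÷ $1,223,300 = 1.30% of market value

1.30%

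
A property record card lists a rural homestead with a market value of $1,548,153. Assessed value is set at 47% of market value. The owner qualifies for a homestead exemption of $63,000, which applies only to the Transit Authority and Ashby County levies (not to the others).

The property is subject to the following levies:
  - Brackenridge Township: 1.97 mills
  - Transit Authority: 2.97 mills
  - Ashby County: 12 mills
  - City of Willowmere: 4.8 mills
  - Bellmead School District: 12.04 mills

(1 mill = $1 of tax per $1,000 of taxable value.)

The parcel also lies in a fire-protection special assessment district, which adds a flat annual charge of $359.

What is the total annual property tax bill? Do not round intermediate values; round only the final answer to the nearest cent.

Assessed value = $1,548,153 × 0.47 = $727,631.91
Brackenridge Township: $727,631.91 × 0.00197 = $1,433.4348627
Transit Authority: ($727,631.91 − $63,000) × 0.00297 = $664,631.91 × 0.00297 = $1,973.9567727
Ashby County: ($727,631.91 − $63,000) × 0.012 = $664,631.91 × 0.012 = $7,975.58292
City of Willowmere: $727,631.91 × 0.0048 = $3,492.633168
Bellmead School District: $727,631.91 × 0.01204 = $8,760.6881964
Levies subtotal = $23,636.2959198
Total = $23,636.2959198 + $359 = $23,995.2959198

$23,995.30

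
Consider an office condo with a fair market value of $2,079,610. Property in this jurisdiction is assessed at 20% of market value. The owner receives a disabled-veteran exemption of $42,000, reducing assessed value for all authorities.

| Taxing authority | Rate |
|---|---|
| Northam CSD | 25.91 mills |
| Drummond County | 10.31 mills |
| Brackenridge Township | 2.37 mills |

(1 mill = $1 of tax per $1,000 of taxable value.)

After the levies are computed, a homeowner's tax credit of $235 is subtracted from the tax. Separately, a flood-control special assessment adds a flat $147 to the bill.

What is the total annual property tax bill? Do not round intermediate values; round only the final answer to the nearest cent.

$14,341.65

Assessed value = $2,079,610 × 0.2 = $415,922
Taxable value = $415,922 − $42,000 = $373,922
Northam CSD: $373,922 × 0.02591 = $9,688.31902
Drummond County: $373,922 × 0.01031 = $3,855.13582
Brackenridge Township: $373,922 × 0.00237 = $886.19514
Levies subtotal = $14,429.64998
After credit = $14,429.64998 − $235 = $14,194.64998
Total = $14,194.64998 + $147 = $14,341.64998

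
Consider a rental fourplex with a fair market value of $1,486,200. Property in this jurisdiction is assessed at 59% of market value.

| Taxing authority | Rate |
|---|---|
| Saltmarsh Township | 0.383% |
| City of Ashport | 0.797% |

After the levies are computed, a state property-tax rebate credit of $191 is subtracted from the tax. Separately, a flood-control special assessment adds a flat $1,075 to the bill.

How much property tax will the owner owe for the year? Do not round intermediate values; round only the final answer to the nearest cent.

Assessed value = $1,486,200 × 0.59 = $876,858
Saltmarsh Township: $876,858 × 0.00383 = $3,358.36614
City of Ashport: $876,858 × 0.00797 = $6,988.55826
Levies subtotal = $10,346.9244
After credit = $10,346.9244 − $191 = $10,155.9244
Total = $10,155.9244 + $1,075 = $11,230.9244

$11,230.92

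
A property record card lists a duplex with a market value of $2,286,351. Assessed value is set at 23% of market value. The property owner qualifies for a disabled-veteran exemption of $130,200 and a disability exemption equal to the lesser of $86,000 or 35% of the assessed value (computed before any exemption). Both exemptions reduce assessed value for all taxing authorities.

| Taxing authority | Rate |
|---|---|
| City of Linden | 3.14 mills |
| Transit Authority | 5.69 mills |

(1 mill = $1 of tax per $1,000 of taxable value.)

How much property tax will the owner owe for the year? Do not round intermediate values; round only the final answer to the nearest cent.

Assessed value = $2,286,351 × 0.23 = $525,860.73
Disability exemption = min($86,000, 35% × $525,860.73) = min($86,000, $184,051.2555) = $86,000 (dollar cap binds)
Taxable value = $525,860.73 − $130,200 − $86,000 = $309,660.73
City of Linden: $309,660.73 × 0.00314 = $972.3346922
Transit Authority: $309,660.73 × 0.00569 = $1,761.9695537
Total = $2,734.3042459

$2,734.30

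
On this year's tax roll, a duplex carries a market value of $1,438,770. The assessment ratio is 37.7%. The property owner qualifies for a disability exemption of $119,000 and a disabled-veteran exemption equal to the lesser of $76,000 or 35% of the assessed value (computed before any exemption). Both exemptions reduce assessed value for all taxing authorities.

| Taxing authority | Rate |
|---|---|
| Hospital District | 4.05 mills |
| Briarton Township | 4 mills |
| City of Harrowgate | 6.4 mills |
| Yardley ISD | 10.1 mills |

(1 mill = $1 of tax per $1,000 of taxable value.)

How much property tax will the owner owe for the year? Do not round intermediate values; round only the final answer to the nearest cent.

$8,529.07

Assessed value = $1,438,770 × 0.377 = $542,416.29
Disabled-veteran exemption = min($76,000, 35% × $542,416.29) = min($76,000, $189,845.7015) = $76,000 (dollar cap binds)
Taxable value = $542,416.29 − $119,000 − $76,000 = $347,416.29
Hospital District: $347,416.29 × 0.00405 = $1,407.0359745
Briarton Township: $347,416.29 × 0.004 = $1,389.66516
City of Harrowgate: $347,416.29 × 0.0064 = $2,223.464256
Yardley ISD: $347,416.29 × 0.0101 = $3,508.904529
Total = $8,529.0699195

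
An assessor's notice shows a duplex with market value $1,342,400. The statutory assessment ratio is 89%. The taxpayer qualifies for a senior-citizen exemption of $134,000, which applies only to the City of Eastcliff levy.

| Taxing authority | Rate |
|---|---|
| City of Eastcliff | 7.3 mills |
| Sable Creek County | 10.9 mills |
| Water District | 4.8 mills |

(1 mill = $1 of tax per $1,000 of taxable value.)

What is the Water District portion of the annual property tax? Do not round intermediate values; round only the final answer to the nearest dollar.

Assessed value = $1,342,400 × 0.89 = $1,194,736
Water District taxable value = $1,194,736 (exemption does not apply)
Water District levy = $1,194,736 × 0.0048 = $5,734.7328

$5,735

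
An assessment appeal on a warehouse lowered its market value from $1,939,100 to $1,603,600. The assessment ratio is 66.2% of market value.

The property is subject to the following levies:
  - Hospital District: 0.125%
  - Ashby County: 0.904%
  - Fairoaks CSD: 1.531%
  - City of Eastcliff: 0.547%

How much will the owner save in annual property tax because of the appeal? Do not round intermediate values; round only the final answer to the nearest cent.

$6,900.68

Old assessed value = $1,939,100 × 0.662 = $1,283,684.2
New assessed value = $1,603,600 × 0.662 = $1,061,583.2
Combined rate = 0.00125 + 0.00904 + 0.01531 + 0.00547 = 0.03107
Old tax = $1,283,684.2 × 0.03107 = $39,884.068094
New tax = $1,061,583.2 × 0.03107 = $32,983.390024
Reduction = $39,884.068094 − $32,983.390024 = $6,900.67807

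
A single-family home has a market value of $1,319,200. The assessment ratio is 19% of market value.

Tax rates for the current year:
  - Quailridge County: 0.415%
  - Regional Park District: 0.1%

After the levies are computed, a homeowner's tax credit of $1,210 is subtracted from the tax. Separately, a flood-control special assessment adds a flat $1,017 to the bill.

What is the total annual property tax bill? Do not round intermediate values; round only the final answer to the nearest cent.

$1,097.84

Assessed value = $1,319,200 × 0.19 = $250,648
Quailridge County: $250,648 × 0.00415 = $1,040.1892
Regional Park District: $250,648 × 0.001 = $250.648
Levies subtotal = $1,290.8372
After credit = $1,290.8372 − $1,210 = $80.8372
Total = $80.8372 + $1,017 = $1,097.8372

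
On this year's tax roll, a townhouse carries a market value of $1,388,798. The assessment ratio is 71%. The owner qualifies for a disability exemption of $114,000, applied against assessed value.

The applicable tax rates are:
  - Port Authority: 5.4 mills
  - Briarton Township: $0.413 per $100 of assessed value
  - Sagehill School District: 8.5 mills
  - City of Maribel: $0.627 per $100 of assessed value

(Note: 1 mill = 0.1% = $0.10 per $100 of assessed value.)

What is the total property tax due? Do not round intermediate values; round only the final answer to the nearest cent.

$21,190.73

Assessed value = $1,388,798 × 0.71 = $986,046.58
Taxable value = $986,046.58 − $114,000 = $872,046.58
Port Authority: $872,046.58 × 0.0054 = $4,709.051532
Briarton Township: $872,046.58 × 0.00413 = $3,601.5523754
Sagehill School District: $872,046.58 × 0.0085 = $7,412.39593
City of Maribel: $872,046.58 × 0.00627 = $5,467.7320566
Total = $21,190.731894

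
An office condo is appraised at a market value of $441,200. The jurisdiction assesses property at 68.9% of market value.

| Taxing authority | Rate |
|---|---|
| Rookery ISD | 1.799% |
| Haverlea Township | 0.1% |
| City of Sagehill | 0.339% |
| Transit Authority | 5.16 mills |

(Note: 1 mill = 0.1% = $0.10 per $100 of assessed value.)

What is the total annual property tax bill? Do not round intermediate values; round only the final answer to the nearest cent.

$8,371.80

Assessed value = $441,200 × 0.689 = $303,986.8
Rookery ISD: $303,986.8 × 0.01799 = $5,468.722532
Haverlea Township: $303,986.8 × 0.001 = $303.9868
City of Sagehill: $303,986.8 × 0.00339 = $1,030.515252
Transit Authority: $303,986.8 × 0.00516 = $1,568.571888
Total = $8,371.796472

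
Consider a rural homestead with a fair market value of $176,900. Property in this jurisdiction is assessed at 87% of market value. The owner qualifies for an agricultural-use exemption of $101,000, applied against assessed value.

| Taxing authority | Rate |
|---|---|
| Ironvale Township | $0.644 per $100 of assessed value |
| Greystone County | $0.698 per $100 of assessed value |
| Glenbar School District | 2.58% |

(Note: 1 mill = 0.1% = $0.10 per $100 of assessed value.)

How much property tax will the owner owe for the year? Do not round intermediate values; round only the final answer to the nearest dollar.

$2,075

Assessed value = $176,900 × 0.87 = $153,903
Taxable value = $153,903 − $101,000 = $52,903
Ironvale Township: $52,903 × 0.00644 = $340.69532
Greystone County: $52,903 × 0.00698 = $369.26294
Glenbar School District: $52,903 × 0.0258 = $1,364.8974
Total = $2,074.85566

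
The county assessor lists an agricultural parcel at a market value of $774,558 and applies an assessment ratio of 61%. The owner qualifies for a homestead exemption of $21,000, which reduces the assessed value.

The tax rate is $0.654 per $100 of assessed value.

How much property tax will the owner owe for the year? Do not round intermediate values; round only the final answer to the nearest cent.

Assessed value = $774,558 × 0.61 = $472,480.38
Taxable value = $472,480.38 − $21,000 = $451,480.38
Tax = $451,480.38 × 0.00654 = $2,952.6816852

$2,952.68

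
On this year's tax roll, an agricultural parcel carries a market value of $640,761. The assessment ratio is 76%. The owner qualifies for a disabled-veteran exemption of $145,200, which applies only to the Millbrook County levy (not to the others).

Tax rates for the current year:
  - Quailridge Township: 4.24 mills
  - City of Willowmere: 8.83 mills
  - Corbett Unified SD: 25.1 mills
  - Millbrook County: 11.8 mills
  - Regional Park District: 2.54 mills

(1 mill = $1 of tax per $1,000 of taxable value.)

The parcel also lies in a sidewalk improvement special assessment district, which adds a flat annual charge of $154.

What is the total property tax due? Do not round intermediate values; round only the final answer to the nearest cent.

Assessed value = $640,761 × 0.76 = $486,978.36
Quailridge Township: $486,978.36 × 0.00424 = $2,064.7882464
City of Willowmere: $486,978.36 × 0.00883 = $4,300.0189188
Corbett Unified SD: $486,978.36 × 0.0251 = $12,223.156836
Millbrook County: ($486,978.36 − $145,200) × 0.0118 = $341,778.36 × 0.0118 = $4,032.984648
Regional Park District: $486,978.36 × 0.00254 = $1,236.9250344
Levies subtotal = $23,857.8736836
Total = $23,857.8736836 + $154 = $24,011.8736836

$24,011.87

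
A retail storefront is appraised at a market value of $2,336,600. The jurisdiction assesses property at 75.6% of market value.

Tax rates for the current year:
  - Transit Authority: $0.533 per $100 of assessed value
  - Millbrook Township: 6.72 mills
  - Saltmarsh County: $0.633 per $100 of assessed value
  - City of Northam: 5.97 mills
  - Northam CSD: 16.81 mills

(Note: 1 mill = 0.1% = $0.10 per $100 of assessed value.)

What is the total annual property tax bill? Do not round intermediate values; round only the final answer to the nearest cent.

$72,707.89

Assessed value = $2,336,600 × 0.756 = $1,766,469.6
Transit Authority: $1,766,469.6 × 0.00533 = $9,415.282968
Millbrook Township: $1,766,469.6 × 0.00672 = $11,870.675712
Saltmarsh County: $1,766,469.6 × 0.00633 = $11,181.752568
City of Northam: $1,766,469.6 × 0.00597 = $10,545.823512
Northam CSD: $1,766,469.6 × 0.01681 = $29,694.353976
Total = $72,707.888736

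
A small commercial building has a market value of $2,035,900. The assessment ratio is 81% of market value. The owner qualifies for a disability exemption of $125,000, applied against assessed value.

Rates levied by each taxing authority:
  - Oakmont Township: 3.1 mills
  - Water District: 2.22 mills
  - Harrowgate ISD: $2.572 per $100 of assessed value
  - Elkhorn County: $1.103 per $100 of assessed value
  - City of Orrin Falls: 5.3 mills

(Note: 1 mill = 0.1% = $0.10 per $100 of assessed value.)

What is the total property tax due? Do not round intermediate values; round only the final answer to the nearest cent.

Assessed value = $2,035,900 × 0.81 = $1,649,079
Taxable value = $1,649,079 − $125,000 = $1,524,079
Oakmont Township: $1,524,079 × 0.0031 = $4,724.6449
Water District: $1,524,079 × 0.00222 = $3,383.45538
Harrowgate ISD: $1,524,079 × 0.02572 = $39,199.31188
Elkhorn County: $1,524,079 × 0.01103 = $16,810.59137
City of Orrin Falls: $1,524,079 × 0.0053 = $8,077.6187
Total = $72,195.62223

$72,195.62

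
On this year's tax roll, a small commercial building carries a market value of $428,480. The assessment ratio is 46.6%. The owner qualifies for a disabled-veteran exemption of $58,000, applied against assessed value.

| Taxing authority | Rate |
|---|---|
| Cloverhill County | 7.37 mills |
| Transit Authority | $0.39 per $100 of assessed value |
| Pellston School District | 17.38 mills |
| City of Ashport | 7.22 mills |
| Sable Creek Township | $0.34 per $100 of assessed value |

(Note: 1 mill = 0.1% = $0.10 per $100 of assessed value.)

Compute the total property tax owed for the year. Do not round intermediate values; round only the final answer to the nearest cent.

$5,563.45

Assessed value = $428,480 × 0.466 = $199,671.68
Taxable value = $199,671.68 − $58,000 = $141,671.68
Cloverhill County: $141,671.68 × 0.00737 = $1,044.1202816
Transit Authority: $141,671.68 × 0.0039 = $552.519552
Pellston School District: $141,671.68 × 0.01738 = $2,462.2537984
City of Ashport: $141,671.68 × 0.00722 = $1,022.8695296
Sable Creek Township: $141,671.68 × 0.0034 = $481.683712
Total = $5,563.4468736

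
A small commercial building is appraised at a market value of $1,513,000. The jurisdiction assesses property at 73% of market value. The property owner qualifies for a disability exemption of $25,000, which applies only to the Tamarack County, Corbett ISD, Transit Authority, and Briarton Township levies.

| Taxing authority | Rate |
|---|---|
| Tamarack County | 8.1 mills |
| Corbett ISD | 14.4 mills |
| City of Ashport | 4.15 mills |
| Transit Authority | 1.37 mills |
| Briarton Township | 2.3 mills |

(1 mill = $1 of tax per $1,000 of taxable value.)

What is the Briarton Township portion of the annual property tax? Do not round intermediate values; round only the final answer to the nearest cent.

Assessed value = $1,513,000 × 0.73 = $1,104,490
Briarton Township taxable value = $1,104,490 − $25,000 = $1,079,490
Briarton Township levy = $1,079,490 × 0.0023 = $2,482.827

$2,482.83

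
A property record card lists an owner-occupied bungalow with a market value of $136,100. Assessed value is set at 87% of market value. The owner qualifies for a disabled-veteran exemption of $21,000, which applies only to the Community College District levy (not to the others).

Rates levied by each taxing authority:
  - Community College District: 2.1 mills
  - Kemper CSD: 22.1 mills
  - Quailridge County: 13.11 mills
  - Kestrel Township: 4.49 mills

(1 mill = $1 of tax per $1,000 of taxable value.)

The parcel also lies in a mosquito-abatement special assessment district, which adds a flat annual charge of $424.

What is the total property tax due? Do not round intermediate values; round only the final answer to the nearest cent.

$5,329.31

Assessed value = $136,100 × 0.87 = $118,407
Community College District: ($118,407 − $21,000) × 0.0021 = $97,407 × 0.0021 = $204.5547
Kemper CSD: $118,407 × 0.0221 = $2,616.7947
Quailridge County: $118,407 × 0.01311 = $1,552.31577
Kestrel Township: $118,407 × 0.00449 = $531.64743
Levies subtotal = $4,905.3126
Total = $4,905.3126 + $424 = $5,329.3126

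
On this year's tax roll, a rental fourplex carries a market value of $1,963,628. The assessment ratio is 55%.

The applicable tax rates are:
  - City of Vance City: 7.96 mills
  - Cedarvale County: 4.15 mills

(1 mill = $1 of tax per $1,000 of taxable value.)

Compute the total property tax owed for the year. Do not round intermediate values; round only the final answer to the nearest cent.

$13,078.74

Assessed value = $1,963,628 × 0.55 = $1,079,995.4
City of Vance City: $1,079,995.4 × 0.00796 = $8,596.763384
Cedarvale County: $1,079,995.4 × 0.00415 = $4,481.98091
Total = $8,596.763384 + $4,481.98091 = $13,078.744294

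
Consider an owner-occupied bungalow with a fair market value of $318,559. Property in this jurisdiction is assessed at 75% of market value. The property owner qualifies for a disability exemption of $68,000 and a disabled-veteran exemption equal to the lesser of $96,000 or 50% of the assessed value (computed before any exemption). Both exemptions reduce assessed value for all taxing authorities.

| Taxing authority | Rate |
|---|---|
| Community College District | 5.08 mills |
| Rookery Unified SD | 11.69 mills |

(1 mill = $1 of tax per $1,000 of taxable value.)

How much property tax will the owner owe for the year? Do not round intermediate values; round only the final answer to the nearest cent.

Assessed value = $318,559 × 0.75 = $238,919.25
Disabled-veteran exemption = min($96,000, 50% × $238,919.25) = min($96,000, $119,459.625) = $96,000 (dollar cap binds)
Taxable value = $238,919.25 − $68,000 − $96,000 = $74,919.25
Community College District: $74,919.25 × 0.00508 = $380.58979
Rookery Unified SD: $74,919.25 × 0.01169 = $875.8060325
Total = $1,256.3958225

$1,256.40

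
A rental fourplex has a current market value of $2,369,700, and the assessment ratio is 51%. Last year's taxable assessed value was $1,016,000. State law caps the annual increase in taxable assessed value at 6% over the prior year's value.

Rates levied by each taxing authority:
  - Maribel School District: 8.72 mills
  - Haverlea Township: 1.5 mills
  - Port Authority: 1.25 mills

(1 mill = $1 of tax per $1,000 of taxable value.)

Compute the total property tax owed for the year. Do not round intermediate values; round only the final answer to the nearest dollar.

Uncapped assessed value = $2,369,700 × 0.51 = $1,208,547
Cap limit = $1,016,000 × 1.06 = $1,076,960
Taxable assessed value = min($1,208,547, $1,076,960) = $1,076,960 (cap binds)
Maribel School District: $1,076,960 × 0.00872 = $9,391.0912
Haverlea Township: $1,076,960 × 0.0015 = $1,615.44
Port Authority: $1,076,960 × 0.00125 = $1,346.2
Total = $12,352.7312

$12,353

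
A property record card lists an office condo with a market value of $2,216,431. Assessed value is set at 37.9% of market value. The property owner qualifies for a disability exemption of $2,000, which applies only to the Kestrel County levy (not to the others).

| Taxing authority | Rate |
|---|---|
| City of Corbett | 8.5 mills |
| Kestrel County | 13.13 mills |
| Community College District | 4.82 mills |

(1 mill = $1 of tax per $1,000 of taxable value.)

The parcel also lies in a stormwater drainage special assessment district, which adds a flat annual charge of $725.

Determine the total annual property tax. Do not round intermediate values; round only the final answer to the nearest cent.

Assessed value = $2,216,431 × 0.379 = $840,027.349
City of Corbett: $840,027.349 × 0.0085 = $7,140.2324665
Kestrel County: ($840,027.349 − $2,000) × 0.01313 = $838,027.349 × 0.01313 = $11,003.29909237
Community College District: $840,027.349 × 0.00482 = $4,048.93182218
Levies subtotal = $22,192.46338105
Total = $22,192.46338105 + $725 = $22,917.46338105

$22,917.46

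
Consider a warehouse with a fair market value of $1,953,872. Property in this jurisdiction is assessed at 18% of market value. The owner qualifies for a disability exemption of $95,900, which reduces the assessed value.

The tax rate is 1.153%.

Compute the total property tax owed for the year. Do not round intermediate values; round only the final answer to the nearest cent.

Assessed value = $1,953,872 × 0.18 = $351,696.96
Taxable value = $351,696.96 − $95,900 = $255,796.96
Tax = $255,796.96 × 0.01153 = $2,949.3389488

$2,949.34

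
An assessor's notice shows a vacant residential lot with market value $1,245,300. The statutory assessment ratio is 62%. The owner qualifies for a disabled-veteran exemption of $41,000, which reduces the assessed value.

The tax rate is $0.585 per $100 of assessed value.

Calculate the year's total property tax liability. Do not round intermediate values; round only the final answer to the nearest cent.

$4,276.85

Assessed value = $1,245,300 × 0.62 = $772,086
Taxable value = $772,086 − $41,000 = $731,086
Tax = $731,086 × 0.00585 = $4,276.8531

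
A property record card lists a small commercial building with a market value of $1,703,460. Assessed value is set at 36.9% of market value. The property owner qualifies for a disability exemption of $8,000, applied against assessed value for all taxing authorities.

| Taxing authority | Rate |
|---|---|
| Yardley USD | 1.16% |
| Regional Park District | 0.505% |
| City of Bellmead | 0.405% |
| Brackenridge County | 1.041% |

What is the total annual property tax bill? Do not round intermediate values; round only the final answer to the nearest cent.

Assessed value = $1,703,460 × 0.369 = $628,576.74
Taxable value = $628,576.74 − $8,000 = $620,576.74
Yardley USD: $620,576.74 × 0.0116 = $7,198.690184
Regional Park District: $620,576.74 × 0.00505 = $3,133.912537
City of Bellmead: $620,576.74 × 0.00405 = $2,513.335797
Brackenridge County: $620,576.74 × 0.01041 = $6,460.2038634
Total = $7,198.690184 + $3,133.912537 + $2,513.335797 + $6,460.2038634 = $19,306.1423814

$19,306.14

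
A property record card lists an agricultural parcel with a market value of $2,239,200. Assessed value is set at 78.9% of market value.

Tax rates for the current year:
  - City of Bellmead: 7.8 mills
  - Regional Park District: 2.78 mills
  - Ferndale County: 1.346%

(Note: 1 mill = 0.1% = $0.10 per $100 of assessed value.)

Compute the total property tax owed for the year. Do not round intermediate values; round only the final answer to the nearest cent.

Assessed value = $2,239,200 × 0.789 = $1,766,728.8
City of Bellmead: $1,766,728.8 × 0.0078 = $13,780.48464
Regional Park District: $1,766,728.8 × 0.00278 = $4,911.506064
Ferndale County: $1,766,728.8 × 0.01346 = $23,780.169648
Total = $42,472.160352

$42,472.16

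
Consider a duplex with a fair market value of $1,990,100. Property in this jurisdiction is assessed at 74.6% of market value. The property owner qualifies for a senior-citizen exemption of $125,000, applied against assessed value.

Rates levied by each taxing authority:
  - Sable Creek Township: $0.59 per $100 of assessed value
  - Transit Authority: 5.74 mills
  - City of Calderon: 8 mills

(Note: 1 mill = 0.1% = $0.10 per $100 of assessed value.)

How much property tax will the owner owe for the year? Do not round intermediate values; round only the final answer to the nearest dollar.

$26,703

Assessed value = $1,990,100 × 0.746 = $1,484,614.6
Taxable value = $1,484,614.6 − $125,000 = $1,359,614.6
Sable Creek Township: $1,359,614.6 × 0.0059 = $8,021.72614
Transit Authority: $1,359,614.6 × 0.00574 = $7,804.187804
City of Calderon: $1,359,614.6 × 0.008 = $10,876.9168
Total = $26,702.830744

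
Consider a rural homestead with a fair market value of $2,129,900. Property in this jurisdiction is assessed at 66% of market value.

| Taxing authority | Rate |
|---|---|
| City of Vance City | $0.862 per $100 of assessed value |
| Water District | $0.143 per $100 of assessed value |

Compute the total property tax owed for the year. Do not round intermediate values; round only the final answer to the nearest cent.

$14,127.63

Assessed value = $2,129,900 × 0.66 = $1,405,734
City of Vance City: $1,405,734 × 0.00862 = $12,117.42708
Water District: $1,405,734 × 0.00143 = $2,010.19962
Total = $12,117.42708 + $2,010.19962 = $14,127.6267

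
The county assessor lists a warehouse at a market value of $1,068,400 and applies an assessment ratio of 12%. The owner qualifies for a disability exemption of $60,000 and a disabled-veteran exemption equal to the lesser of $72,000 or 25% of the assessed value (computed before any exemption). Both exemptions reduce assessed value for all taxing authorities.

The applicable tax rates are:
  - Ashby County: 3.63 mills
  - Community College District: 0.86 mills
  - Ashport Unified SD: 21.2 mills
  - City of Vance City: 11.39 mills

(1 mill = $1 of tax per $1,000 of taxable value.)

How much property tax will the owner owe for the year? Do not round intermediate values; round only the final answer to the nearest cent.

Assessed value = $1,068,400 × 0.12 = $128,208
Disabled-veteran exemption = min($72,000, 25% × $128,208) = min($72,000, $32,052) = $32,052 (percentage binds)
Taxable value = $128,208 − $60,000 − $32,052 = $36,156
Ashby County: $36,156 × 0.00363 = $131.24628
Community College District: $36,156 × 0.00086 = $31.09416
Ashport Unified SD: $36,156 × 0.0212 = $766.5072
City of Vance City: $36,156 × 0.01139 = $411.81684
Total = $1,340.66448

$1,340.66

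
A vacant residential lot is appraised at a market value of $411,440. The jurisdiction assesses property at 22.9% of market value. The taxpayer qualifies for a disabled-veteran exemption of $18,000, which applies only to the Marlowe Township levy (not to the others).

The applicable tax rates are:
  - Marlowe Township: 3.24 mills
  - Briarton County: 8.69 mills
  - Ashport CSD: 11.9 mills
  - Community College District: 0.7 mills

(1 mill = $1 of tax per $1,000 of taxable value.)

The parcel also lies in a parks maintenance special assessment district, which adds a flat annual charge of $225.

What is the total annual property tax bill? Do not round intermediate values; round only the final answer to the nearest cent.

Assessed value = $411,440 × 0.229 = $94,219.76
Marlowe Township: ($94,219.76 − $18,000) × 0.00324 = $76,219.76 × 0.00324 = $246.9520224
Briarton County: $94,219.76 × 0.00869 = $818.7697144
Ashport CSD: $94,219.76 × 0.0119 = $1,121.215144
Community College District: $94,219.76 × 0.0007 = $65.953832
Levies subtotal = $2,252.8907128
Total = $2,252.8907128 + $225 = $2,477.8907128

$2,477.89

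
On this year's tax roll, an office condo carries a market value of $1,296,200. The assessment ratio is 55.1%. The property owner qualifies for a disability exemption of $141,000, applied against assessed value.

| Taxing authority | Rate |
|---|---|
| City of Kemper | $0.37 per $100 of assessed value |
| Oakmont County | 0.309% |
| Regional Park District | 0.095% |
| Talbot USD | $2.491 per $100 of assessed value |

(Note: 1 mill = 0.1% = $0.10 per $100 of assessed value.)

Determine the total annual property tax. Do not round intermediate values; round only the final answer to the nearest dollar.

$18,715

Assessed value = $1,296,200 × 0.551 = $714,206.2
Taxable value = $714,206.2 − $141,000 = $573,206.2
City of Kemper: $573,206.2 × 0.0037 = $2,120.86294
Oakmont County: $573,206.2 × 0.00309 = $1,771.207158
Regional Park District: $573,206.2 × 0.00095 = $544.54589
Talbot USD: $573,206.2 × 0.02491 = $14,278.566442
Total = $18,715.18243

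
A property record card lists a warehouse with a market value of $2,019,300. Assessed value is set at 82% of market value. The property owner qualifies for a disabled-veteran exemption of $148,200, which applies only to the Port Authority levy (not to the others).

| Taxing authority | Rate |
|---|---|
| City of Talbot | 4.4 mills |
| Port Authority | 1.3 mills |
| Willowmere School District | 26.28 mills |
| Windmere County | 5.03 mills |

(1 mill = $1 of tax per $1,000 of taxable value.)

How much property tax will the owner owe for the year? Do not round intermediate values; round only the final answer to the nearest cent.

Assessed value = $2,019,300 × 0.82 = $1,655,826
City of Talbot: $1,655,826 × 0.0044 = $7,285.6344
Port Authority: ($1,655,826 − $148,200) × 0.0013 = $1,507,626 × 0.0013 = $1,959.9138
Willowmere School District: $1,655,826 × 0.02628 = $43,515.10728
Windmere County: $1,655,826 × 0.00503 = $8,328.80478
Total = $61,089.46026

$61,089.46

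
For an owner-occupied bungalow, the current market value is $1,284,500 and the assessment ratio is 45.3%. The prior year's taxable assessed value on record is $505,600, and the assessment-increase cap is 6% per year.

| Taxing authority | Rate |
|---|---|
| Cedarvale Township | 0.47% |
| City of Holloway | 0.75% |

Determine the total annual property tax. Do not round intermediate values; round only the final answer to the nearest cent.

Uncapped assessed value = $1,284,500 × 0.453 = $581,878.5
Cap limit = $505,600 × 1.06 = $535,936
Taxable assessed value = min($581,878.5, $535,936) = $535,936 (cap binds)
Cedarvale Township: $535,936 × 0.0047 = $2,518.8992
City of Holloway: $535,936 × 0.0075 = $4,019.52
Total = $6,538.4192

$6,538.42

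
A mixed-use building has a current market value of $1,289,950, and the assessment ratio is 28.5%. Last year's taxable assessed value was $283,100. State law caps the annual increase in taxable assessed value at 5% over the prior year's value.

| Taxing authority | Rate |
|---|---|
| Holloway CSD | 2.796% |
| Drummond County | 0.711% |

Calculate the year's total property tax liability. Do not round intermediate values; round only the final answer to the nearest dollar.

Uncapped assessed value = $1,289,950 × 0.285 = $367,635.75
Cap limit = $283,100 × 1.05 = $297,255
Taxable assessed value = min($367,635.75, $297,255) = $297,255 (cap binds)
Holloway CSD: $297,255 × 0.02796 = $8,311.2498
Drummond County: $297,255 × 0.00711 = $2,113.48305
Total = $10,424.73285

$10,425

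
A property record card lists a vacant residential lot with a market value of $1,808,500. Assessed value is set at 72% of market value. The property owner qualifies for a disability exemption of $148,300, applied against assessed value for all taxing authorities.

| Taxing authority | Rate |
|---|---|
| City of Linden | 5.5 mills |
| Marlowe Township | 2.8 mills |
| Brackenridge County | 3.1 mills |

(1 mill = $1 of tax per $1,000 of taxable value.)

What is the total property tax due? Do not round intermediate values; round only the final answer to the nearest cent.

$13,153.55

Assessed value = $1,808,500 × 0.72 = $1,302,120
Taxable value = $1,302,120 − $148,300 = $1,153,820
City of Linden: $1,153,820 × 0.0055 = $6,346.01
Marlowe Township: $1,153,820 × 0.0028 = $3,230.696
Brackenridge County: $1,153,820 × 0.0031 = $3,576.842
Total = $6,346.01 + $3,230.696 + $3,576.842 = $13,153.548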